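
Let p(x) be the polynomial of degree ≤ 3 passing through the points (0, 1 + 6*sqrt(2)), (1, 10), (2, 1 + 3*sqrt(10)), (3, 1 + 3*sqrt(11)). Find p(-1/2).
-299/16 - 15*sqrt(11)/16 + 63*sqrt(10)/16 + 105*sqrt(2)/8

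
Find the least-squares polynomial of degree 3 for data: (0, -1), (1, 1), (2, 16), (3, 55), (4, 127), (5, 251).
-26/21 + (79/63)x + (-19/42)x² + (37/18)x³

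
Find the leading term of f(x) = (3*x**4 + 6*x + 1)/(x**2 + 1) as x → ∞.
3*x**2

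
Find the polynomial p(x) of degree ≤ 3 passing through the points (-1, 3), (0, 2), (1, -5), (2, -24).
-x**3 - 3*x**2 - 3*x + 2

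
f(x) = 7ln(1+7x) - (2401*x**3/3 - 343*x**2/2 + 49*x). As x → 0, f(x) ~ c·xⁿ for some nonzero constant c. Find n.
4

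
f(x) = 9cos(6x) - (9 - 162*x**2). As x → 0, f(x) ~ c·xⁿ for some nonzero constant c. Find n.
4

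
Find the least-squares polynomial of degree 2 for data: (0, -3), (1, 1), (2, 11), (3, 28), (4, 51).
-104/35 + (9/14)x + (45/14)x²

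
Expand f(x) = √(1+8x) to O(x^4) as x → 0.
1 + 4*x - 8*x**2 + 32*x**3 + O(x**4)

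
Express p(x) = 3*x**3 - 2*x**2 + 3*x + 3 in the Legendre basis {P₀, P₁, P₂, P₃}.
(7/3)P₀ + (24/5)P₁ + (-4/3)P₂ + (6/5)P₃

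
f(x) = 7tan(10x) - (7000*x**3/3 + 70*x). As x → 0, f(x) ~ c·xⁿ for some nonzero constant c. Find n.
5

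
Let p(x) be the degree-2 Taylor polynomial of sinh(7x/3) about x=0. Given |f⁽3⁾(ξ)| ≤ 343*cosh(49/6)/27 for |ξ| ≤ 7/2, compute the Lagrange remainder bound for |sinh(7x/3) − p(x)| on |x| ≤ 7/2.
117649*cosh(49/6)/1296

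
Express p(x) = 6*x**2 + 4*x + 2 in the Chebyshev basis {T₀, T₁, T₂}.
(5)T₀ + (4)T₁ + (3)T₂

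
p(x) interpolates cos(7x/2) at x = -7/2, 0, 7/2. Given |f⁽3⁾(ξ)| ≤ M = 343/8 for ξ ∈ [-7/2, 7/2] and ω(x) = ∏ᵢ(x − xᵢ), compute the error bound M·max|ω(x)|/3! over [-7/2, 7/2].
117649*sqrt(3)/1728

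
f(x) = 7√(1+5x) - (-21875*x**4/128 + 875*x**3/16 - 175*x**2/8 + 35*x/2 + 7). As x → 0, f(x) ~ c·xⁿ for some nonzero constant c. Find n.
5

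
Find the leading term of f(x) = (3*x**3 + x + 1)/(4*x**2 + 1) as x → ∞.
3*x/4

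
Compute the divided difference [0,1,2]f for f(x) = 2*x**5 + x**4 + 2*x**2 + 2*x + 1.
39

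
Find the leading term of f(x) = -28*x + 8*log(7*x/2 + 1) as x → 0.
-49*x**2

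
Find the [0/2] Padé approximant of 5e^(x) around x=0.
5/(x**2/2 - x + 1)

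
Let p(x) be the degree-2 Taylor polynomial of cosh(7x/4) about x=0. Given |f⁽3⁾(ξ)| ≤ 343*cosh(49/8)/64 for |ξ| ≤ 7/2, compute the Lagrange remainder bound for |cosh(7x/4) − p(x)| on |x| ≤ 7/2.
117649*cosh(49/8)/3072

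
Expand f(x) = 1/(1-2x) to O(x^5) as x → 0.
1 + 2*x + 4*x**2 + 8*x**3 + 16*x**4 + O(x**5)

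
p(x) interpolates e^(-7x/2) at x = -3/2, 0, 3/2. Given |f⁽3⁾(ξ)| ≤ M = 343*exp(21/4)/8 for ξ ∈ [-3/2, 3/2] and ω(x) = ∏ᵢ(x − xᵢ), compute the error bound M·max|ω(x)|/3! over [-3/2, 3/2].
343*sqrt(3)*exp(21/4)/64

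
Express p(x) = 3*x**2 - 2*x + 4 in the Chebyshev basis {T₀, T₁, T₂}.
(11/2)T₀ + (-2)T₁ + (3/2)T₂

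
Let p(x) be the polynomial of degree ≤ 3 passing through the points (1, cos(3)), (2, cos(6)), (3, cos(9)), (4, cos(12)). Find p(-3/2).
-495*cos(6)/16 + 385*cos(9)/16 + 231*cos(3)/16 - 105*cos(12)/16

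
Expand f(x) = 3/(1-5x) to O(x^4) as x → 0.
3 + 15*x + 75*x**2 + 375*x**3 + O(x**4)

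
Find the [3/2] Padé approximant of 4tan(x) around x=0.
4*x*(15 - x**2)/(15*(1 - 2*x**2/5))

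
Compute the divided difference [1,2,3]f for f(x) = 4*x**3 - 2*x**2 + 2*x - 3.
22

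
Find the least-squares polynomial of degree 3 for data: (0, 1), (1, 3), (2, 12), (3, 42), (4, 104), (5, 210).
137/126 + (1261/756)x + (-521/252)x² + (109/54)x³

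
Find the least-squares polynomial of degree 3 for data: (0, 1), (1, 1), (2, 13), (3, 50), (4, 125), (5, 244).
11/9 + (-215/54)x + (47/36)x² + (199/108)x³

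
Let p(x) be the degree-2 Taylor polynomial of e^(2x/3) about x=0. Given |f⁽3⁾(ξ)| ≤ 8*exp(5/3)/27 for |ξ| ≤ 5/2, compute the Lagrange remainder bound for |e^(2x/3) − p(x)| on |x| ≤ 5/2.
125*exp(5/3)/162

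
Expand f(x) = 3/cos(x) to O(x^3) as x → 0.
3 + 3*x**2/2 + O(x**3)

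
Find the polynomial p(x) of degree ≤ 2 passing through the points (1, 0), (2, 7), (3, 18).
2*x**2 + x - 3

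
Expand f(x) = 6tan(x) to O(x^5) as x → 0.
6*x + 2*x**3 + O(x**5)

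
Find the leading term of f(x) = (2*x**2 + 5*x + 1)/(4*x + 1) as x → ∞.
x/2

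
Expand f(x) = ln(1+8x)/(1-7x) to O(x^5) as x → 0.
8*x + 24*x**2 + 1016*x**3/3 + 4040*x**4/3 + O(x**5)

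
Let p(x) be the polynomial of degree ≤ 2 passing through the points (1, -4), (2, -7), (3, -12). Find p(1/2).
-13/4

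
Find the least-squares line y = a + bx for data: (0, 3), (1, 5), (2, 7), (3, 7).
a = 17/5, b = 7/5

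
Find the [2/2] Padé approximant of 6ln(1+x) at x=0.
3*x*(x + 2)/(x**2/6 + x + 1)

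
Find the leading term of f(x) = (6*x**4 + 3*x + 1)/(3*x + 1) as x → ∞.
2*x**3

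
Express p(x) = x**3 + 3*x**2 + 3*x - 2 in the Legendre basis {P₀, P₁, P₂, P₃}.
-P₀ + (18/5)P₁ + (2)P₂ + (2/5)P₃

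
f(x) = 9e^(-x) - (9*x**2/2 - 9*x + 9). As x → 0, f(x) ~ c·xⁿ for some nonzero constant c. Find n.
3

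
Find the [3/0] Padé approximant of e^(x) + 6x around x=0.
x**3/6 + x**2/2 + 7*x + 1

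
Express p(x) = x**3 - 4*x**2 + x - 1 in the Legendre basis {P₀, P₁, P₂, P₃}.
(-7/3)P₀ + (8/5)P₁ + (-8/3)P₂ + (2/5)P₃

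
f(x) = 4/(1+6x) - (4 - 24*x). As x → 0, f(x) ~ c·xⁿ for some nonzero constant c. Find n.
2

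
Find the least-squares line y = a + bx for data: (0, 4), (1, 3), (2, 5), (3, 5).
a = 7/2, b = 1/2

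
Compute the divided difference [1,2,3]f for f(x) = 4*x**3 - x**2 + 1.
23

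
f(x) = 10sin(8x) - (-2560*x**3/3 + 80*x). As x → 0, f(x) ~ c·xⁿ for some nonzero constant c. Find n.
5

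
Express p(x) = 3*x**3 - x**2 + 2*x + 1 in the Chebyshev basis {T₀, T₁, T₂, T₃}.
(1/2)T₀ + (17/4)T₁ + (-1/2)T₂ + (3/4)T₃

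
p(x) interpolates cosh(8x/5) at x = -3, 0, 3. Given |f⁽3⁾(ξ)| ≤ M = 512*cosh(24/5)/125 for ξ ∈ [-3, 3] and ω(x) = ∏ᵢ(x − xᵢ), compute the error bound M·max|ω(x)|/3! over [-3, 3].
512*sqrt(3)*cosh(24/5)/125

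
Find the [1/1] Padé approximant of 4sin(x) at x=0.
4*x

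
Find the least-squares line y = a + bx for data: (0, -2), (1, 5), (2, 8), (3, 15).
a = -8/5, b = 27/5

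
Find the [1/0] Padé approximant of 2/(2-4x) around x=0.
2*x + 1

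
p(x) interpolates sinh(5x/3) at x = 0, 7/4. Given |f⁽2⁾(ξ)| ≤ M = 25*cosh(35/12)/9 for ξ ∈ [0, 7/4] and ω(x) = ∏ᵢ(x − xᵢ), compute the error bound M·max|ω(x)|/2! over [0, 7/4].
1225*cosh(35/12)/1152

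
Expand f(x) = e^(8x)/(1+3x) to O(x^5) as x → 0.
1 + 5*x + 17*x**2 + 103*x**3/3 + 203*x**4/3 + O(x**5)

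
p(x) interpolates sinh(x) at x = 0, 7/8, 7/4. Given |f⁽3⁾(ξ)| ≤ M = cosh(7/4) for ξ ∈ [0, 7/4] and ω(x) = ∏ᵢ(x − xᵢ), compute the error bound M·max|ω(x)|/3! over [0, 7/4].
343*sqrt(3)*cosh(7/4)/13824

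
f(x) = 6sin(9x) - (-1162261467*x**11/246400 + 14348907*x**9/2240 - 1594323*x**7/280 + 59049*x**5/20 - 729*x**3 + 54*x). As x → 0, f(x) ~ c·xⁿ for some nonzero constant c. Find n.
13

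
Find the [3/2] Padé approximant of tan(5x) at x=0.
(-25*x**3/3 + 5*x)/(1 - 10*x**2)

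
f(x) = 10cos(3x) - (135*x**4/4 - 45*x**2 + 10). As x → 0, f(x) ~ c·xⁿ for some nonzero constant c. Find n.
6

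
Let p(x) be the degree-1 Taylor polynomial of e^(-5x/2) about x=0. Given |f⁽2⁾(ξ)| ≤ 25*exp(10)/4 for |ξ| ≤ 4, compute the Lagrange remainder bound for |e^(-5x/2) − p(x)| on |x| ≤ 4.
50*exp(10)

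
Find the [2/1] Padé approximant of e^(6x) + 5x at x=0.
(-4*x**2 + 9*x + 1)/(1 - 2*x)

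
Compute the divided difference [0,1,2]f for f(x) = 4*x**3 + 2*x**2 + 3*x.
14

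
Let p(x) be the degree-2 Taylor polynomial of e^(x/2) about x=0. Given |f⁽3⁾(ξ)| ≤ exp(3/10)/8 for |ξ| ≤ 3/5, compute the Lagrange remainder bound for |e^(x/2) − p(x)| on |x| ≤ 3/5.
9*exp(3/10)/2000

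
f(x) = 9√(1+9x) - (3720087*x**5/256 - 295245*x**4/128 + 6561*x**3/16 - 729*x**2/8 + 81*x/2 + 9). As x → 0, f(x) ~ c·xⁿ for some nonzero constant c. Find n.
6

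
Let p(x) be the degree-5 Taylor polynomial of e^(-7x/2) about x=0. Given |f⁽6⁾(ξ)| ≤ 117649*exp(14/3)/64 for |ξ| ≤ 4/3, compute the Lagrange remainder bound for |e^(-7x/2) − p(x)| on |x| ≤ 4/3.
470596*exp(14/3)/32805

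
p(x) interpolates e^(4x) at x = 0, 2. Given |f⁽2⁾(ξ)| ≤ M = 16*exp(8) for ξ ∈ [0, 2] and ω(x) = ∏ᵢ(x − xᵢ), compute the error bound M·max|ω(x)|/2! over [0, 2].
8*exp(8)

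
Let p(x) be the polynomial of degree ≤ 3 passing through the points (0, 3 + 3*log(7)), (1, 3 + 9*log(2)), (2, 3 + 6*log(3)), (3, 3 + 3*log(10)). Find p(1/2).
3 + log(256*2**(5/8)*3**(1/8)*5**(3/16)*7**(15/16)/9)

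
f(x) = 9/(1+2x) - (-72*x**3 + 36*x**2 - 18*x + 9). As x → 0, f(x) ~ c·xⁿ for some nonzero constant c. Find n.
4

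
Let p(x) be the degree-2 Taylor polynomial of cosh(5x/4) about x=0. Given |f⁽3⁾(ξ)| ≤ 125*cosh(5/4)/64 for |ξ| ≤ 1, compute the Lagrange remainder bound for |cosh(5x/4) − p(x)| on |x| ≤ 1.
125*cosh(5/4)/384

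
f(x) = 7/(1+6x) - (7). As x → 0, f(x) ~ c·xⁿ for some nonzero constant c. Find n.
1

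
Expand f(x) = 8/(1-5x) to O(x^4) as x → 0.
8 + 40*x + 200*x**2 + 1000*x**3 + O(x**4)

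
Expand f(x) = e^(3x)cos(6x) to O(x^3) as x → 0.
1 + 3*x - 27*x**2/2 + O(x**3)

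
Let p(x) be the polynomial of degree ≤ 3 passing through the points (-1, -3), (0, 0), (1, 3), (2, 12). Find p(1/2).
9/8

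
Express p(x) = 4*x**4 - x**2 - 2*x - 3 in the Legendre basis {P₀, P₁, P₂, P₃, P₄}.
(-38/15)P₀ + (-2)P₁ + (34/21)P₂ + (32/35)P₄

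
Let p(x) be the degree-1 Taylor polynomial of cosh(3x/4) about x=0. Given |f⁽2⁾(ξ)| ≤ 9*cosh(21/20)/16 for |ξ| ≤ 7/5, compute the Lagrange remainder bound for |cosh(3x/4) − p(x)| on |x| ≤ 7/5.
441*cosh(21/20)/800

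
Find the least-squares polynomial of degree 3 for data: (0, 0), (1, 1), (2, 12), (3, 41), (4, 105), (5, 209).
1/42 + (47/252)x + (-41/42)x² + (67/36)x³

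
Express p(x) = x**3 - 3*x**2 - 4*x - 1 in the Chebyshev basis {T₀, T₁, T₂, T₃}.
(-5/2)T₀ + (-13/4)T₁ + (-3/2)T₂ + (1/4)T₃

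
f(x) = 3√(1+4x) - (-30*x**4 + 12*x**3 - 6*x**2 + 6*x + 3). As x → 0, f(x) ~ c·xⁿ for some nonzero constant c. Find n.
5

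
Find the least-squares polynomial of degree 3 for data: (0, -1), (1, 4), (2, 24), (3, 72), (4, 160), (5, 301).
-125/126 + (1175/756)x + (47/36)x² + (113/54)x³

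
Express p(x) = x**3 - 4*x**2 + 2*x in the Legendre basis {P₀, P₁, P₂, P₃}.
(-4/3)P₀ + (13/5)P₁ + (-8/3)P₂ + (2/5)P₃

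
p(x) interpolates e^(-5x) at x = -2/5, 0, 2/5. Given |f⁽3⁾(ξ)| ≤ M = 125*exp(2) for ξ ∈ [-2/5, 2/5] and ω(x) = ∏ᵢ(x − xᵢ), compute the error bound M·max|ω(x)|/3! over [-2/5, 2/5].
8*sqrt(3)*exp(2)/27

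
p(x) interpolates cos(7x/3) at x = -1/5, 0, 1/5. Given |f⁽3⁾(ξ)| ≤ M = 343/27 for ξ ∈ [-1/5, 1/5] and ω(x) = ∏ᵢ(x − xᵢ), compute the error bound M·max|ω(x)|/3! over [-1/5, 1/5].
343*sqrt(3)/91125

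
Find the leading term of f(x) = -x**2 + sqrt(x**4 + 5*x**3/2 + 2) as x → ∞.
5*x/4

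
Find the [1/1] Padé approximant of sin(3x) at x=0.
3*x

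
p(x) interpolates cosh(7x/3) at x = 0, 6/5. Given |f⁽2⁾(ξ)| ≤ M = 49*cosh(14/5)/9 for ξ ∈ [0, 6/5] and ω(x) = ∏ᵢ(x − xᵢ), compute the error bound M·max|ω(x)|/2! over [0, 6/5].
49*cosh(14/5)/50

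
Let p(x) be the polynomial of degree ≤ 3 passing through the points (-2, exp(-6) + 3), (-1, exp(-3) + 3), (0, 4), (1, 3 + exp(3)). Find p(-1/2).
(-1 + 9*exp(3) + (57 - exp(3))*exp(6))*exp(-6)/16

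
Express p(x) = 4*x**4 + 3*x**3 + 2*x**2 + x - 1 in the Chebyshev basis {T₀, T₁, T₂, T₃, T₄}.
(3/2)T₀ + (13/4)T₁ + (3)T₂ + (3/4)T₃ + (1/2)T₄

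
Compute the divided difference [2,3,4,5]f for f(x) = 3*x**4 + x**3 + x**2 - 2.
43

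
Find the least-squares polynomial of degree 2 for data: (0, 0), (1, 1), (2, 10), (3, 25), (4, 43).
-17/35 + (-3/7)x + (20/7)x²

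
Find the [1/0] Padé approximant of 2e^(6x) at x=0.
12*x + 2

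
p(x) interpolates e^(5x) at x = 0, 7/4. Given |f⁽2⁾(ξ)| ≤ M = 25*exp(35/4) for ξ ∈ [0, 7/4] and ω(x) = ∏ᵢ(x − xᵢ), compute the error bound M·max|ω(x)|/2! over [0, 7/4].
1225*exp(35/4)/128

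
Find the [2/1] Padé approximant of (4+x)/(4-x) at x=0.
(x/4 + 1)/(1 - x/4)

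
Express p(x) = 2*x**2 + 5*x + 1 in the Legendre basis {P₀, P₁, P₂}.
(5/3)P₀ + (5)P₁ + (4/3)P₂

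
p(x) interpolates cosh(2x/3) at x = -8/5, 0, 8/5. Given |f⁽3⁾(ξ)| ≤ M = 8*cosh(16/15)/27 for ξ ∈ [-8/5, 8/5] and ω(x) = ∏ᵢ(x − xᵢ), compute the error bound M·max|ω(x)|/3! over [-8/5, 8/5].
4096*sqrt(3)*cosh(16/15)/91125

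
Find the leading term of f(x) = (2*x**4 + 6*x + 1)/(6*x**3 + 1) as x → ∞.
x/3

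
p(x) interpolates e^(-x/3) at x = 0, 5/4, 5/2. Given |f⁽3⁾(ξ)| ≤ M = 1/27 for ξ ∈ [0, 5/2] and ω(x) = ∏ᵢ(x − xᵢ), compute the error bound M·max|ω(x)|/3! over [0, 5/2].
125*sqrt(3)/46656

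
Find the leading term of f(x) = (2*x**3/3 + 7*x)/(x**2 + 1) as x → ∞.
2*x/3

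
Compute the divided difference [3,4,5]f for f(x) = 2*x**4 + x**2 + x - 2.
195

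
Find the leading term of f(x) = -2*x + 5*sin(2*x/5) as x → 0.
-4*x**3/75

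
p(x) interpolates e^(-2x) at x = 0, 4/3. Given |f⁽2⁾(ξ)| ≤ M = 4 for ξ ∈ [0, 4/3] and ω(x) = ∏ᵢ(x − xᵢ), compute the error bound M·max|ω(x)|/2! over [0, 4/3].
8/9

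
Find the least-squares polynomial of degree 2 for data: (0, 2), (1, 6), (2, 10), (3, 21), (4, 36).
89/35 + (1/70)x + (29/14)x²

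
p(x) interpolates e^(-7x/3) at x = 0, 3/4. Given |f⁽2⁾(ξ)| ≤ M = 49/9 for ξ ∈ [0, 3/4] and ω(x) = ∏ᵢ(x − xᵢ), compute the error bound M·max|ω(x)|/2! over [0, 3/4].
49/128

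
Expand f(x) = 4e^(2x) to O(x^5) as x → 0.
4 + 8*x + 8*x**2 + 16*x**3/3 + 8*x**4/3 + O(x**5)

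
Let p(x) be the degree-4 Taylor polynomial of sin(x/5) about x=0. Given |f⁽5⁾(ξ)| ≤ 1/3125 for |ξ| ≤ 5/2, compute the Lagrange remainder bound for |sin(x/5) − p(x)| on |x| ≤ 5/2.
1/3840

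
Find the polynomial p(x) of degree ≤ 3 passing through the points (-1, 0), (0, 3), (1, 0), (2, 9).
3*x**3 - 3*x**2 - 3*x + 3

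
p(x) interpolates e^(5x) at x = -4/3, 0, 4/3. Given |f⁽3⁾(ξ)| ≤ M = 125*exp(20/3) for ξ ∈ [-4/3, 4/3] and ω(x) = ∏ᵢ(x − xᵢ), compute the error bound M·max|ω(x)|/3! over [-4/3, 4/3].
8000*sqrt(3)*exp(20/3)/729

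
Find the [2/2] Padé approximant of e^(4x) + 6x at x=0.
(7*x**2/3 + 19*x/2 + 1)/(-2*x**2/3 - x/2 + 1)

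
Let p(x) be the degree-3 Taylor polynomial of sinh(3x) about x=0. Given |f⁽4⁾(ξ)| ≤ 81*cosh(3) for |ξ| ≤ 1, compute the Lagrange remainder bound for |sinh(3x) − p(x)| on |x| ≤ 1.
27*cosh(3)/8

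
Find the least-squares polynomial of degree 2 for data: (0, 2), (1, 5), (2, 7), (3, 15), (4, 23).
16/7 + (22/35)x + (8/7)x²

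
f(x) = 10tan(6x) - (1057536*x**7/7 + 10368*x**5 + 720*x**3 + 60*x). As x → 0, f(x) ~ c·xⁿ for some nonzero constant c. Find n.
9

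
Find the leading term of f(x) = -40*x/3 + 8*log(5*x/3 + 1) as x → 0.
-100*x**2/9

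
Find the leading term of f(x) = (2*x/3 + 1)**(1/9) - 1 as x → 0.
2*x/27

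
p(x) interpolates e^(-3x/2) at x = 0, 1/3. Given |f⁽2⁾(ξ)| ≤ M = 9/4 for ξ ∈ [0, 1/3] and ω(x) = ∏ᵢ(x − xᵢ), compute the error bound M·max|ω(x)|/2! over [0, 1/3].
1/32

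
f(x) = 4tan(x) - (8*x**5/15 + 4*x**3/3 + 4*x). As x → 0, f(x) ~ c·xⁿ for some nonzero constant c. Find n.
7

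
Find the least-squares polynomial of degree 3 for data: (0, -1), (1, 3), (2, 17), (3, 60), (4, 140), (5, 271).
-95/126 + (461/756)x + (19/126)x² + (229/108)x³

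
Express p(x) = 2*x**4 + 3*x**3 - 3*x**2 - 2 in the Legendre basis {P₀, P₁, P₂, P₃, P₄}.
(-13/5)P₀ + (9/5)P₁ + (-6/7)P₂ + (6/5)P₃ + (16/35)P₄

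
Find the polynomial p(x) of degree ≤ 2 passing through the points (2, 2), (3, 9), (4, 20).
2*x**2 - 3*x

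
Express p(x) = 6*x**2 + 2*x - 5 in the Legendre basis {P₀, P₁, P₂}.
(-3)P₀ + (2)P₁ + (4)P₂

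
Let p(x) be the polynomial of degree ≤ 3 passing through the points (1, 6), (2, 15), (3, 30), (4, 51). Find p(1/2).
15/4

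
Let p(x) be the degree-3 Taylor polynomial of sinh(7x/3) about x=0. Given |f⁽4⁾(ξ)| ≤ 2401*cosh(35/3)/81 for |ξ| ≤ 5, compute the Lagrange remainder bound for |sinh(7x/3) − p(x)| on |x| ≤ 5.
1500625*cosh(35/3)/1944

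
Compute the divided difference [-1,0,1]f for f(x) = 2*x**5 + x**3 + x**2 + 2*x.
1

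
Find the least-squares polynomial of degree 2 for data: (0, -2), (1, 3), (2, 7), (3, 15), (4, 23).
-62/35 + (117/35)x + (5/7)x²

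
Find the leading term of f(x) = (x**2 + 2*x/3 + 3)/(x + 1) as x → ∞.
x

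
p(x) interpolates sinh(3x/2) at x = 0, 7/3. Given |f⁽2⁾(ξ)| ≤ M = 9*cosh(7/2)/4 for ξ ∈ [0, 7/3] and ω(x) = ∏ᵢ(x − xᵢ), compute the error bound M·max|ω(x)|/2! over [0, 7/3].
49*cosh(7/2)/32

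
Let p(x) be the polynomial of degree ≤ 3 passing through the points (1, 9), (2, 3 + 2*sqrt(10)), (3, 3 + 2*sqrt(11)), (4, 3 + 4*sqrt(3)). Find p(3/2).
-5*sqrt(11)/8 + sqrt(3)/4 + 39/8 + 15*sqrt(10)/8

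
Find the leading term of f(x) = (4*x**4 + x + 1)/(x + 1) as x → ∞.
4*x**3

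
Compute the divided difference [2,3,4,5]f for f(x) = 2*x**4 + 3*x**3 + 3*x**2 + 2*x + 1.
31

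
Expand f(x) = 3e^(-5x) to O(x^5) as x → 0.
3 - 15*x + 75*x**2/2 - 125*x**3/2 + 625*x**4/8 + O(x**5)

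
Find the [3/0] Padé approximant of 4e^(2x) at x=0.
16*x**3/3 + 8*x**2 + 8*x + 4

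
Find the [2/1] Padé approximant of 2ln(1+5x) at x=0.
5*x*(5*x + 6)/(3*(10*x/3 + 1))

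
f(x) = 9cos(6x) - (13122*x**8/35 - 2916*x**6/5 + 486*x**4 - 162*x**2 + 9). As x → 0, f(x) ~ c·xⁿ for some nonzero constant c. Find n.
10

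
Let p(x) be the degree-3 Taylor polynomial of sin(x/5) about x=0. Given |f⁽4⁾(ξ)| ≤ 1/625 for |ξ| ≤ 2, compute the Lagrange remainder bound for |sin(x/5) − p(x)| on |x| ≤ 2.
2/1875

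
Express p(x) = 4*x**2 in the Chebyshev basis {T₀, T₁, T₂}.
(2)T₀ + (2)T₂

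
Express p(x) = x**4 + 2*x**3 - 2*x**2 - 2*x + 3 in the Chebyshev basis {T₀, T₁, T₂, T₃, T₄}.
(19/8)T₀ + (-1/2)T₁ + (-1/2)T₂ + (1/2)T₃ + (1/8)T₄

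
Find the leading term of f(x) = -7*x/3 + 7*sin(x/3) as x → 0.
-7*x**3/162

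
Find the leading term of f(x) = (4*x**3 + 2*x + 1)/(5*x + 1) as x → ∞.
4*x**2/5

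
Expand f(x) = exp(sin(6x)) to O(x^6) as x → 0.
1 + 6*x + 18*x**2 - 162*x**4 - 2592*x**5/5 + O(x**6)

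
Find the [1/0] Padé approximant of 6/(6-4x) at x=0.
2*x/3 + 1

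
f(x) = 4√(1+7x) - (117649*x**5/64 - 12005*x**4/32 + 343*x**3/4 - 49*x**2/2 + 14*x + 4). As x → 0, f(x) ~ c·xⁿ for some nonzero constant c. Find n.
6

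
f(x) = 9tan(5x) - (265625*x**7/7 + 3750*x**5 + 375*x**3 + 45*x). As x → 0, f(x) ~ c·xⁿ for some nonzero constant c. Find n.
9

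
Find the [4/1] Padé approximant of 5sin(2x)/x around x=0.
4*x**4/3 - 20*x**2/3 + 10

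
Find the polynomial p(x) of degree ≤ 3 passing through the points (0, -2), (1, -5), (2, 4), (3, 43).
3*x**3 - 3*x**2 - 3*x - 2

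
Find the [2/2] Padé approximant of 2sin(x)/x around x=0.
(2 - 7*x**2/30)/(x**2/20 + 1)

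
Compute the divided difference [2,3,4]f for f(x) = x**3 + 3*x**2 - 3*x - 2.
12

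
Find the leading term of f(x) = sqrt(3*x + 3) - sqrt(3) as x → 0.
sqrt(3)*x/2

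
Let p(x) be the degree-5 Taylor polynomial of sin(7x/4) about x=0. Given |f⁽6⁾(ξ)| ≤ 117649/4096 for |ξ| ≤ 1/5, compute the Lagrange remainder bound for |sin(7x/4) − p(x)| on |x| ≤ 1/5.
117649/46080000000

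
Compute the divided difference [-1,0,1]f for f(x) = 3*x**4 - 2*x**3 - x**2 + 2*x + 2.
2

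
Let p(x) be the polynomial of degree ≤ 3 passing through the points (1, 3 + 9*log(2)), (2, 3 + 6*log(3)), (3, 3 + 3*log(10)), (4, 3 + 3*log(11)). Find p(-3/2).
3 + log(1361129467683753853853498429727072845824000000000000000000000000000000000000000000000000000000000000000000000000*11**(5/16)*2**(1/8)*3**(3/8)*5**(3/16)/37360018363125874687336799571224583328577424847254650052876131685665762542213510996614776485414866614816275929)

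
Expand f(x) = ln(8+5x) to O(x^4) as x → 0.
log(8) + 5*x/8 - 25*x**2/128 + 125*x**3/1536 + O(x**4)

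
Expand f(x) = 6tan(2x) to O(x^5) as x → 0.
12*x + 16*x**3 + O(x**5)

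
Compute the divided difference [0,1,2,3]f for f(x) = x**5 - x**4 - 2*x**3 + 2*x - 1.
17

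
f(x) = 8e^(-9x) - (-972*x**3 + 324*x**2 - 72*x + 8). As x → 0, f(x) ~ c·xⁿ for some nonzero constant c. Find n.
4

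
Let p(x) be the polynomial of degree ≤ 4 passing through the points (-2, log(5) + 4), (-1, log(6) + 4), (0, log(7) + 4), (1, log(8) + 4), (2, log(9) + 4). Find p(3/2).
log(8*sqrt(2)*3**(49/64)*5**(123/128)*7**(29/64)/35) + 4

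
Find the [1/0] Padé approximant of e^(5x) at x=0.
5*x + 1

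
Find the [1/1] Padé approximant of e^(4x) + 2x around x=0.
(14*x/3 + 1)/(1 - 4*x/3)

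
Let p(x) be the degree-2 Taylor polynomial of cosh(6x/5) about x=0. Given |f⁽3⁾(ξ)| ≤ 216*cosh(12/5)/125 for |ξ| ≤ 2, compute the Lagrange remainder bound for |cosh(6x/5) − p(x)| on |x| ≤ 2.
288*cosh(12/5)/125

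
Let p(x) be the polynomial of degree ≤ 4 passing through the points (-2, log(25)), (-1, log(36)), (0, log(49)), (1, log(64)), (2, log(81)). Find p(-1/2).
log(21*290667031221**(1/32)*5**(59/64)/5)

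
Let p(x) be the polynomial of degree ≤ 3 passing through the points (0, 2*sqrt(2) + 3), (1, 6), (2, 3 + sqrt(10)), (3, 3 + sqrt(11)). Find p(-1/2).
-57/16 - 5*sqrt(11)/16 + 21*sqrt(10)/16 + 35*sqrt(2)/8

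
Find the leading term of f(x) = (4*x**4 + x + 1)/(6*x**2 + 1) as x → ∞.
2*x**2/3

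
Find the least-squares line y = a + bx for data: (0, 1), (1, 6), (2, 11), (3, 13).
a = 8/5, b = 41/10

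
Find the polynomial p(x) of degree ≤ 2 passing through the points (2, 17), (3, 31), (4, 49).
2*x**2 + 4*x + 1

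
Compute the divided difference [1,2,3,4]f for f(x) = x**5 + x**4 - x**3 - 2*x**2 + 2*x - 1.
74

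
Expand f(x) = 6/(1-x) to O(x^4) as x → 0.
6 + 6*x + 6*x**2 + 6*x**3 + O(x**4)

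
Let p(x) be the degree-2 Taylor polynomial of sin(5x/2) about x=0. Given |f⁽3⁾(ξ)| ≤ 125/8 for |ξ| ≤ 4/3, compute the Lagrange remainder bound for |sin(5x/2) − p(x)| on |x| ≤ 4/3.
500/81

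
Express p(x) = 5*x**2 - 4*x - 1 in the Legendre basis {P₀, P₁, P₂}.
(2/3)P₀ + (-4)P₁ + (10/3)P₂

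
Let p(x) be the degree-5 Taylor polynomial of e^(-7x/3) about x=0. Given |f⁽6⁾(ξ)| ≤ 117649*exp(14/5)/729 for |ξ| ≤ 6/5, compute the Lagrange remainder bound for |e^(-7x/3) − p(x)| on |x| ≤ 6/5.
470596*exp(14/5)/703125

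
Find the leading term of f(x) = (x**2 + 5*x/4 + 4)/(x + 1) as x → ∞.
x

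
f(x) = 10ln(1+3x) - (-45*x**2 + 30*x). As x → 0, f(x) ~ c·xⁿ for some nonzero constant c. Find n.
3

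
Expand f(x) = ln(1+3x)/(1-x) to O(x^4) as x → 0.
3*x - 3*x**2/2 + 15*x**3/2 + O(x**4)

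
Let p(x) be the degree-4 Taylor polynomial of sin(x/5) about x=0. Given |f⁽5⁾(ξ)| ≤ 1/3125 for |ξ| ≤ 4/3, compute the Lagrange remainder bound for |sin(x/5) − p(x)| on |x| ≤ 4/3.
128/11390625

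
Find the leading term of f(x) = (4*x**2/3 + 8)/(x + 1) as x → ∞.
4*x/3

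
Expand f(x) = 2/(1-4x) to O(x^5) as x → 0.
2 + 8*x + 32*x**2 + 128*x**3 + 512*x**4 + O(x**5)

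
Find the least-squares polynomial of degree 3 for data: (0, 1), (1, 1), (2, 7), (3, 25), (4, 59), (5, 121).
52/63 + (23/54)x + (-59/63)x² + (61/54)x³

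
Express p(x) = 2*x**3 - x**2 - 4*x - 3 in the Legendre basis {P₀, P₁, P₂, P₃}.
(-10/3)P₀ + (-14/5)P₁ + (-2/3)P₂ + (4/5)P₃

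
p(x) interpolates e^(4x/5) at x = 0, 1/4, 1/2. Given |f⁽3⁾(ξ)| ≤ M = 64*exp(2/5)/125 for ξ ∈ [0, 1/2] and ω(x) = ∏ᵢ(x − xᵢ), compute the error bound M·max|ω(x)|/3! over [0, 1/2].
sqrt(3)*exp(2/5)/3375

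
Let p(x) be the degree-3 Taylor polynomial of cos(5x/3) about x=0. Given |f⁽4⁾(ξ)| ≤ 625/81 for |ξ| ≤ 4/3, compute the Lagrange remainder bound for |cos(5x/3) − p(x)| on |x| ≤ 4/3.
20000/19683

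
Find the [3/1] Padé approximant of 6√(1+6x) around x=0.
(-81*x**3/4 + 81*x**2/2 + 81*x/2 + 6)/(15*x/4 + 1)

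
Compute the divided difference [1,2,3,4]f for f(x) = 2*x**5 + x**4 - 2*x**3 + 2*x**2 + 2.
138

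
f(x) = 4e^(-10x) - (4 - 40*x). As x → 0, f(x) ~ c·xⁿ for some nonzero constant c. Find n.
2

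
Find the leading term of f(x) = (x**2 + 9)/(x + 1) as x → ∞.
x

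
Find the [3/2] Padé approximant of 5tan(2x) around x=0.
(-8*x**3/3 + 10*x)/(1 - 8*x**2/5)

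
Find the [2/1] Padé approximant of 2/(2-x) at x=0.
1/(1 - x/2)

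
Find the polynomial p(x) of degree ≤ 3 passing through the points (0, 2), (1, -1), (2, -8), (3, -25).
-x**3 + x**2 - 3*x + 2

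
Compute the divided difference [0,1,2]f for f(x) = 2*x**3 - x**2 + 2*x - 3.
5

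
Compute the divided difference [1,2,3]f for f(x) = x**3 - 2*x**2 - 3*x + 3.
4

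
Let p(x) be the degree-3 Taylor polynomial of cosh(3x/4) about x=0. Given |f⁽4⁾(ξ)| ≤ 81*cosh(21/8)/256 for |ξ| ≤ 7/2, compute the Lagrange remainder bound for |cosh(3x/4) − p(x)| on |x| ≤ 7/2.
64827*cosh(21/8)/32768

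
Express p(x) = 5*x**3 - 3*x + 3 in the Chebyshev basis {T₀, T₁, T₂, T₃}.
(3)T₀ + (3/4)T₁ + (5/4)T₃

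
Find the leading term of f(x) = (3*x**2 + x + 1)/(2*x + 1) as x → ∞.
3*x/2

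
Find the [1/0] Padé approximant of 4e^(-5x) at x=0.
4 - 20*x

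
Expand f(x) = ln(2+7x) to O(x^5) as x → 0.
log(2) + 7*x/2 - 49*x**2/8 + 343*x**3/24 - 2401*x**4/64 + O(x**5)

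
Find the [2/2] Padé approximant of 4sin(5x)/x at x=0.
(20 - 175*x**2/3)/(5*x**2/4 + 1)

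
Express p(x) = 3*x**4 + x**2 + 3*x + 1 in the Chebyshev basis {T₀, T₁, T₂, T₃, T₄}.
(21/8)T₀ + (3)T₁ + (2)T₂ + (3/8)T₄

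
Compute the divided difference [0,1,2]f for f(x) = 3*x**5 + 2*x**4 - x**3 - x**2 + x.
55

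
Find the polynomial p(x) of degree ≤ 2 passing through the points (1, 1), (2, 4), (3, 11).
2*x**2 - 3*x + 2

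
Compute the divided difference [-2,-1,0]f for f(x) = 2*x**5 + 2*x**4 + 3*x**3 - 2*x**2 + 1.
-27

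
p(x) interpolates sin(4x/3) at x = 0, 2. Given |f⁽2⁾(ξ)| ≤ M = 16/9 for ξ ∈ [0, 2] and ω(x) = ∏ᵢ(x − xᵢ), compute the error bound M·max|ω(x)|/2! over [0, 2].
8/9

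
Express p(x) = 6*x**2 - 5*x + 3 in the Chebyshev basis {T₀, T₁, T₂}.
(6)T₀ + (-5)T₁ + (3)T₂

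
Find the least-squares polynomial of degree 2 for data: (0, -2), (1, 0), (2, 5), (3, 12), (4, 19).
-16/7 + (69/35)x + (6/7)x²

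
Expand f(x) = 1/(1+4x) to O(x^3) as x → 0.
1 - 4*x + 16*x**2 + O(x**3)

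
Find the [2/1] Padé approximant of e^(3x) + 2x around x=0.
(-x**2/2 + 4*x + 1)/(1 - x)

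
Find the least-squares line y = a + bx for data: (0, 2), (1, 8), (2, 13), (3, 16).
a = 27/10, b = 47/10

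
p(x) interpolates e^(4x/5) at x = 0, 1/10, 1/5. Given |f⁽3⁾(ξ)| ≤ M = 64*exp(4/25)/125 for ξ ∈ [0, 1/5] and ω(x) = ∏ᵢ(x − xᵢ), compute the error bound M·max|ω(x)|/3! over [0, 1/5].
8*sqrt(3)*exp(4/25)/421875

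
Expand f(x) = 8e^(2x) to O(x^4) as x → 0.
8 + 16*x + 16*x**2 + 32*x**3/3 + O(x**4)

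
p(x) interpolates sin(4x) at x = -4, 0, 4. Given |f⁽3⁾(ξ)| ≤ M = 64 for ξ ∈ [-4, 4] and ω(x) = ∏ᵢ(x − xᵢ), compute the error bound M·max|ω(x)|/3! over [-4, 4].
4096*sqrt(3)/27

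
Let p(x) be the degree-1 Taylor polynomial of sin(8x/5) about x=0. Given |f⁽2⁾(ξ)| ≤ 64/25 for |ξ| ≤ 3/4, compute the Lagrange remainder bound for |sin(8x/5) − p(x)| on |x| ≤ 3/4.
18/25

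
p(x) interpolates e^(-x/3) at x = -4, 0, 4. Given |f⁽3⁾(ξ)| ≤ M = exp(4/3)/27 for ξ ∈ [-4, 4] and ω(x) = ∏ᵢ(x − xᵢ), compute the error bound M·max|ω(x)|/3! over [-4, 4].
64*sqrt(3)*exp(4/3)/729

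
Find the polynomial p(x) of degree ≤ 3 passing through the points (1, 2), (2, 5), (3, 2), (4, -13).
-x**3 + 3*x**2 + x - 1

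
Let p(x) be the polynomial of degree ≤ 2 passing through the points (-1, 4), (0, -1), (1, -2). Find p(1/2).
-2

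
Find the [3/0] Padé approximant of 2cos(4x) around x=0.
2 - 16*x**2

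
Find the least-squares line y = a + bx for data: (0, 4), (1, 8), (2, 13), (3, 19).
a = 7/2, b = 5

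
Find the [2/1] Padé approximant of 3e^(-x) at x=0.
(x**2/2 - 2*x + 3)/(x/3 + 1)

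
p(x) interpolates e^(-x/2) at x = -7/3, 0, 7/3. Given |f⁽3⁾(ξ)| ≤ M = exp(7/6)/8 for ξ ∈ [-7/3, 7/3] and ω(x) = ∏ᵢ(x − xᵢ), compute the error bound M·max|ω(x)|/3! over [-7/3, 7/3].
343*sqrt(3)*exp(7/6)/5832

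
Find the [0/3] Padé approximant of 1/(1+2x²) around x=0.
1/(2*x**2 + 1)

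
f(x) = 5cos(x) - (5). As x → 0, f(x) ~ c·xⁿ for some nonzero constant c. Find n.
2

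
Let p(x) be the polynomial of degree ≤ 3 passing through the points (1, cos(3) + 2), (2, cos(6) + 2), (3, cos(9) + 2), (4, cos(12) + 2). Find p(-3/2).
-495*cos(6)/16 + 385*cos(9)/16 + 231*cos(3)/16 - 105*cos(12)/16 + 2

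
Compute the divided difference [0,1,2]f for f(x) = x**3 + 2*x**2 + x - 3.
5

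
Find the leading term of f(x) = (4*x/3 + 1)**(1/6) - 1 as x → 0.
2*x/9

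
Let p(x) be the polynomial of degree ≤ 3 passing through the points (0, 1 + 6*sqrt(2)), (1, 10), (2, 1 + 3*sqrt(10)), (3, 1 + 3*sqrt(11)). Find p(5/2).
-29/16 + 3*sqrt(2)/8 + 15*sqrt(11)/16 + 45*sqrt(10)/16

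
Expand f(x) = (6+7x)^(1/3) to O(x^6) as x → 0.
6**(1/3) + 7*6**(1/3)*x/18 - 49*6**(1/3)*x**2/324 + 1715*6**(1/3)*x**3/17496 - 12005*6**(1/3)*x**4/157464 + 184877*6**(1/3)*x**5/2834352 + O(x**6)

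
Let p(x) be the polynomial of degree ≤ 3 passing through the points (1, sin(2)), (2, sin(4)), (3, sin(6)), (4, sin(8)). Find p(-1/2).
135*sin(6)/16 - 35*sin(8)/16 + 105*sin(2)/16 - 189*sin(4)/16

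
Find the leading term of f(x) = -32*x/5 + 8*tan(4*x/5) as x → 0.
512*x**3/375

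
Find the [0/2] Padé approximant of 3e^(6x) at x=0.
3/(18*x**2 - 6*x + 1)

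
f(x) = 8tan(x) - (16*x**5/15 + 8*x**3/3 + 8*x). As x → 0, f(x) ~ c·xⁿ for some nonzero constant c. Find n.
7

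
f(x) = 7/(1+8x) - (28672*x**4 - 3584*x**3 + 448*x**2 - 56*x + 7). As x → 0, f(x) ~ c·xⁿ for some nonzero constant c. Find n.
5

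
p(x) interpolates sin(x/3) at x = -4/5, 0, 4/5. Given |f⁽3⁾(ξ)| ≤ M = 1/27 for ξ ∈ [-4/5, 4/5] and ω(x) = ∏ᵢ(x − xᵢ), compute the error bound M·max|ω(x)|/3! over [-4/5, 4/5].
64*sqrt(3)/91125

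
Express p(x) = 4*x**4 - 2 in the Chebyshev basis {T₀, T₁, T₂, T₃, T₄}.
(-1/2)T₀ + (2)T₂ + (1/2)T₄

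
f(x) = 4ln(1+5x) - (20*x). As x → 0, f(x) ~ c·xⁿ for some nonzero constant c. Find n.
2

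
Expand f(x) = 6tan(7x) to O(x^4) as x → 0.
42*x + 686*x**3 + O(x**4)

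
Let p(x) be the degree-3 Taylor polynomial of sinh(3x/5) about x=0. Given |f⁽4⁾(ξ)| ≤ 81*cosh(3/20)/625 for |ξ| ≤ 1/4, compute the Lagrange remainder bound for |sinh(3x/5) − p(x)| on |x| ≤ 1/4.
27*cosh(3/20)/1280000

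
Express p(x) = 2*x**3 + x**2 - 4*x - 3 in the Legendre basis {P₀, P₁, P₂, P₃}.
(-8/3)P₀ + (-14/5)P₁ + (2/3)P₂ + (4/5)P₃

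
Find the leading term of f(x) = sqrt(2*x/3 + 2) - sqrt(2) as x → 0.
sqrt(2)*x/6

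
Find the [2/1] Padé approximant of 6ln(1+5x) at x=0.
5*x*(5*x + 6)/(10*x/3 + 1)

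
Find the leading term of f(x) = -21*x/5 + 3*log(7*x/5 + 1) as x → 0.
-147*x**2/50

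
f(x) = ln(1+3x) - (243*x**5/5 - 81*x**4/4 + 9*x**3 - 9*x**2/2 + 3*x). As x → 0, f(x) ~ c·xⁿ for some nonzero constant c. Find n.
6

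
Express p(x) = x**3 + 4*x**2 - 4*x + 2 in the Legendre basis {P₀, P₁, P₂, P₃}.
(10/3)P₀ + (-17/5)P₁ + (8/3)P₂ + (2/5)P₃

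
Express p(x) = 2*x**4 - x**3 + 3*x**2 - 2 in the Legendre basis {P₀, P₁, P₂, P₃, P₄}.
(-3/5)P₀ + (-3/5)P₁ + (22/7)P₂ + (-2/5)P₃ + (16/35)P₄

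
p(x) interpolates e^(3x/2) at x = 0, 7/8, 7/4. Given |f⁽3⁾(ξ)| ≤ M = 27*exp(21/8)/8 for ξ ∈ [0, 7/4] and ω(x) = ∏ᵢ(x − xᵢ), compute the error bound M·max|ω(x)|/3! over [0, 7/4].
343*sqrt(3)*exp(21/8)/4096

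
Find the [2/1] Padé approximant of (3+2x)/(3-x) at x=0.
(2*x/3 + 1)/(1 - x/3)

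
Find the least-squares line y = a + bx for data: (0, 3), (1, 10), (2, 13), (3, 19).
a = 18/5, b = 51/10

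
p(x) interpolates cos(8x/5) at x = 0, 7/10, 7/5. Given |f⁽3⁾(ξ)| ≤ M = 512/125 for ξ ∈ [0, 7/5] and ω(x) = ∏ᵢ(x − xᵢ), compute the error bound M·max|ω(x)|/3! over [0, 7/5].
21952*sqrt(3)/421875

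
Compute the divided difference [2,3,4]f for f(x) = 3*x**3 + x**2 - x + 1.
28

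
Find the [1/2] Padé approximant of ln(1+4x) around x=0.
4*x/(-4*x**2/3 + 2*x + 1)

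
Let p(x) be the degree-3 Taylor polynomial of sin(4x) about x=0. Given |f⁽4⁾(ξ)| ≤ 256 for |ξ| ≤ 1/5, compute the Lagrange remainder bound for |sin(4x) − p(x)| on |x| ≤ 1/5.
32/1875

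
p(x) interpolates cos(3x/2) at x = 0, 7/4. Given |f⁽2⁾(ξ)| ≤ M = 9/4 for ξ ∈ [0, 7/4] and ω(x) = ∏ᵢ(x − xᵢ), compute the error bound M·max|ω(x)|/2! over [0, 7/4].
441/512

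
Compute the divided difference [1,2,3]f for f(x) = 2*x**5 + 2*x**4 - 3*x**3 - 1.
212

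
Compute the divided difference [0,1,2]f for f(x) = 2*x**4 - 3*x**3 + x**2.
6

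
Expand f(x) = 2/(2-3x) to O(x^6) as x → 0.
1 + 3*x/2 + 9*x**2/4 + 27*x**3/8 + 81*x**4/16 + 243*x**5/32 + O(x**6)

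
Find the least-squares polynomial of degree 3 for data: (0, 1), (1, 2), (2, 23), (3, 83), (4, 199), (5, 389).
22/21 + (-32/9)x + (115/84)x² + (107/36)x³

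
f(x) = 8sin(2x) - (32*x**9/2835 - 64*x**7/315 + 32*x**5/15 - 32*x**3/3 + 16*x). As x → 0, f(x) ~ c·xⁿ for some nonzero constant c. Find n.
11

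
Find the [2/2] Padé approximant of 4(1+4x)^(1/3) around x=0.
(448*x**2/27 + 56*x/3 + 4)/(40*x**2/27 + 10*x/3 + 1)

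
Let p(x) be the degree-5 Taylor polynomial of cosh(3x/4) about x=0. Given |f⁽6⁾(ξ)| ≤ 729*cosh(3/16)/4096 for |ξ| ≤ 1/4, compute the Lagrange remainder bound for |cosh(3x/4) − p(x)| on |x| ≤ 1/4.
81*cosh(3/16)/1342177280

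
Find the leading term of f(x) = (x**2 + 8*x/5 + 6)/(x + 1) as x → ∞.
x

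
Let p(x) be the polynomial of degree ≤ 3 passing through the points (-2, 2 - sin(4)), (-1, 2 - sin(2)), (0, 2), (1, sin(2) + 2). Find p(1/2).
-sin(4)/16 + 5*sin(2)/8 + 2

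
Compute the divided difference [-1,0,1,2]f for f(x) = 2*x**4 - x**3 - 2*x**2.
3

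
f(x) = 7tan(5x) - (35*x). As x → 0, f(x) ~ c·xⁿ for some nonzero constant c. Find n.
3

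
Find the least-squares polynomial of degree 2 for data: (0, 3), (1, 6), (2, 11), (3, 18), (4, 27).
3 + (2)x + x²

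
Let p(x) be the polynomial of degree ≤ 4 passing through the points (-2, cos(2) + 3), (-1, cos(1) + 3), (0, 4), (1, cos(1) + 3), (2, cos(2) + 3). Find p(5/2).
-75*cos(1)/16 + 175*cos(2)/64 + 381/64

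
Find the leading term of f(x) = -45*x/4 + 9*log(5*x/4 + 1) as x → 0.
-225*x**2/32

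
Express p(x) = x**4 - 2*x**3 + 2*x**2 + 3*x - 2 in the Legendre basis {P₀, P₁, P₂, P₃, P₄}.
(-17/15)P₀ + (9/5)P₁ + (40/21)P₂ + (-4/5)P₃ + (8/35)P₄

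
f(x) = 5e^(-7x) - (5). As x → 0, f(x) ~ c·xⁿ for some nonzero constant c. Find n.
1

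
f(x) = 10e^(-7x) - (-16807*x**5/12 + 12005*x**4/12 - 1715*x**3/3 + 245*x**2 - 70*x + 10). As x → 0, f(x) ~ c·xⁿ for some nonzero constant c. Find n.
6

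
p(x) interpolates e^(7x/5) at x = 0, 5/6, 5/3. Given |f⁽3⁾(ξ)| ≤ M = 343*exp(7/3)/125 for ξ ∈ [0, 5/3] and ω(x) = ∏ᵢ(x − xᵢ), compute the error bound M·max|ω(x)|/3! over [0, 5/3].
343*sqrt(3)*exp(7/3)/5832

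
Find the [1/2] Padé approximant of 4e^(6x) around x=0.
(8*x + 4)/(6*x**2 - 4*x + 1)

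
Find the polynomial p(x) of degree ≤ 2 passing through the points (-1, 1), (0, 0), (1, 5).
3*x**2 + 2*x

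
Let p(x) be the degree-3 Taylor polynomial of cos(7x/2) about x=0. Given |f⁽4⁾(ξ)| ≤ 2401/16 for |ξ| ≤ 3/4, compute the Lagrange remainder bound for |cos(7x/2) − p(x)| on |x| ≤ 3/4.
64827/32768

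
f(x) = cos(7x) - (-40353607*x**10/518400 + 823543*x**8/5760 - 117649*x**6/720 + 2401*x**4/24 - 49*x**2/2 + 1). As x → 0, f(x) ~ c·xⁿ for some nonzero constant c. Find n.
12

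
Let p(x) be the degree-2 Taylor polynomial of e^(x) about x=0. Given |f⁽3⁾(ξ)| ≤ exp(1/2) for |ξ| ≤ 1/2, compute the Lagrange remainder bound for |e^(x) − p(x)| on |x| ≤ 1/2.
exp(1/2)/48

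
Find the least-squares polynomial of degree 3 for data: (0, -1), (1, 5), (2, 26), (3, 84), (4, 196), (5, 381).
-109/126 + (2605/756)x + (-151/126)x² + (341/108)x³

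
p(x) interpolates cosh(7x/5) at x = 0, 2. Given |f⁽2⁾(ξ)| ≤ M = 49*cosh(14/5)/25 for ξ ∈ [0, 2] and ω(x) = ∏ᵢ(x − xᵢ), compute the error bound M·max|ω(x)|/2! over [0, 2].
49*cosh(14/5)/50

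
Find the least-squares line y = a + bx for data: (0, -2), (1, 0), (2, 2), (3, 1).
a = -7/5, b = 11/10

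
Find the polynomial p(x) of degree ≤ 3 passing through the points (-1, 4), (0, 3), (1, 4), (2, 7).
x**2 + 3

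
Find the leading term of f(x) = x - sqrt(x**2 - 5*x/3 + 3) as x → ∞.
5/6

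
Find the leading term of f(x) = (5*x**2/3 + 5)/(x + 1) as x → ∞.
5*x/3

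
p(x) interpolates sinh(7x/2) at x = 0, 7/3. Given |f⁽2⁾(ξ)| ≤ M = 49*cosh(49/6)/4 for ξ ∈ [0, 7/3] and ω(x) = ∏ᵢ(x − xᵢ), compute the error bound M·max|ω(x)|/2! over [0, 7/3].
2401*cosh(49/6)/288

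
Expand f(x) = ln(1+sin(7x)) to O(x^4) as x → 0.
7*x - 49*x**2/2 + 343*x**3/6 + O(x**4)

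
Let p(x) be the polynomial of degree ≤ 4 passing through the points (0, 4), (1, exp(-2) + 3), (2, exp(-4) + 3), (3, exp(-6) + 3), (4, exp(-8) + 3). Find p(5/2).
(-20*exp(6) - 5 + 60*exp(2) + 90*exp(4) + 387*exp(8))*exp(-8)/128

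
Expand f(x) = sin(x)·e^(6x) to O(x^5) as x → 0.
x + 6*x**2 + 107*x**3/6 + 35*x**4 + O(x**5)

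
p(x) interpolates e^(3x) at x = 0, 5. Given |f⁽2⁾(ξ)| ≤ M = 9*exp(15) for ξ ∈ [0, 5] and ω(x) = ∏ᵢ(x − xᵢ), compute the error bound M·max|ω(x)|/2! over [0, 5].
225*exp(15)/8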